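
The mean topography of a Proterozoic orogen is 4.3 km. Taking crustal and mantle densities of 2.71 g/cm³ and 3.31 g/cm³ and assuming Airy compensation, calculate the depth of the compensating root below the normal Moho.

19.4 km

Isostatic balance requires: the weight of the topography is balanced by the buoyancy of the root, ρ_c h = (ρ_m − ρ_c) r.
r = h · ρ_c / (ρ_m − ρ_c) = 4.3 km × 2.71 / (3.31 − 2.71) = 19.4 km.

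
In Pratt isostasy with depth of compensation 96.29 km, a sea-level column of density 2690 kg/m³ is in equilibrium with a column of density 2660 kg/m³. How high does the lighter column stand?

1.09 km

ρ_ref D = ρ (D + h) → h = D (ρ_ref − ρ)/ρ.
h = 96.29 km × (2690 − 2660)/2660 = 1.09 km.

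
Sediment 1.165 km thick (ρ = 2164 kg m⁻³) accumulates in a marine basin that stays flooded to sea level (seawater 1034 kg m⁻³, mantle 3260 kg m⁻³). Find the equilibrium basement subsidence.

Submarine loading: the sediment displaces seawater, and the subsidence is in turn flooded, so s (ρ_m − ρ_w) = t (ρ_sed − ρ_w).
s = 1.165 km × (2164 − 1034) / (3260 − 1034) = 0.591 km.

0.591 km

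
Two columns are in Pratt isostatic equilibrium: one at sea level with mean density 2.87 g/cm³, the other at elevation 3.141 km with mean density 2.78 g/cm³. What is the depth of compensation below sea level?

ρ_ref D = ρ (D + h) → D (ρ_ref − ρ) = ρ h.
D = ρ h/(ρ_ref − ρ) = 2.78 × 3.141 km/(2.87 − 2.78) = 97 km.

97 km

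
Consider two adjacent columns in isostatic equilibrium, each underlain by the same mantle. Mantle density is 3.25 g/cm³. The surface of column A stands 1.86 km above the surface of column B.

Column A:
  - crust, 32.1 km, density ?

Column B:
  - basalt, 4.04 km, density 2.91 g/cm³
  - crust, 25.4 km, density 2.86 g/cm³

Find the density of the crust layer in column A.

2.71 g/cm³

Take the compensation level at the base of the deeper column (depth z_c below the surface of column A) and equate Σ ρ_i t_i down to z_c; mantle fills any gap and the z_c terms cancel.
Column A: 32.1×ρ + (z_c − 32.1)×3.25
Column B: 1.86×0 + 4.04×2.91 + 25.4×2.86 + (z_c − 1.86 − 29.44)×3.25
The z_c×3.25 term appears on both sides and cancels. Collect the known terms of each column as K = Σ(ρt)_known − 3.25 × (depth of known layers): K_A = 0 − 3.25×32.1 = −104.325; K_B = 84.4004 − 3.25×(1.86 + 29.44) = −17.3246.
Balance: K_A + 32.1×ρ = K_B, so ρ = (K_B − K_A)/32.1 = 87.0004/32.1 = 2.71 g/cm³.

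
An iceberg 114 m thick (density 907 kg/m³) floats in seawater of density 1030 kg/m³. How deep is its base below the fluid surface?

100 m

Draft d = t ρ_obj/ρ_fluid = 114 m × 907/1030 = 100 m.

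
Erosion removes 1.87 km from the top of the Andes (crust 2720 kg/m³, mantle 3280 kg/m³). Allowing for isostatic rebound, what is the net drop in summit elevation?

0.319 km

Rebound u = e ρ_c/ρ_m = 1.87 km × 2720/3280 = 1.551 km.
Net surface drop = e − u = 1.87 km − 1.551 km = e (ρ_m − ρ_c)/ρ_m = 0.319 km.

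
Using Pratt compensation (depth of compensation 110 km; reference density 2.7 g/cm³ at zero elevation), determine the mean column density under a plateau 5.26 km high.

Pratt balance: ρ_ref D = ρ (D + h).
ρ = ρ_ref D/(D + h) = 2.7 × 110 km/(110 km + 5.26 km) = 2.58 g/cm³.

2.58 g/cm³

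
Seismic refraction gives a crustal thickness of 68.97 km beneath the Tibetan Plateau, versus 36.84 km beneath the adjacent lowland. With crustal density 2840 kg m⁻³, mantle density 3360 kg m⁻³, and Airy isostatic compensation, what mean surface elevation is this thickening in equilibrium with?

Excess crust Δ = 68.97 km − 36.84 km = 32.13 km, split between elevation h and root r with h + r = Δ.
Airy balance ρ_c h = (ρ_m − ρ_c) r gives r = h ρ_c/(ρ_m − ρ_c), so h (1 + ρ_c/(ρ_m − ρ_c)) = Δ, i.e. h = Δ (ρ_m − ρ_c)/ρ_m.
h = 32.13 km × 520/3360 = 4.97 km.

4.97 km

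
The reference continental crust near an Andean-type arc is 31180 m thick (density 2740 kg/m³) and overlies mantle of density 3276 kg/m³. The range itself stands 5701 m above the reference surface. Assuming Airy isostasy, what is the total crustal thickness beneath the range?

Root depth r = h ρ_c / (ρ_m − ρ_c) = 5701 m × 2740 / 536 = 29140 m.
Total thickness = T + h + r = 31180 m + 5701 m + 29140 m = 66000 m.

66000 m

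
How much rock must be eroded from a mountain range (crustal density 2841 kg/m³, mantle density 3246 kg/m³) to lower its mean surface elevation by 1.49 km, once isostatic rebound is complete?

11.9 km

Net drop Δ = e − u = e − e ρ_c/ρ_m = e (ρ_m − ρ_c)/ρ_m.
e = Δ ρ_m/(ρ_m − ρ_c) = 1.49 km × 3246/405 = 11.9 km.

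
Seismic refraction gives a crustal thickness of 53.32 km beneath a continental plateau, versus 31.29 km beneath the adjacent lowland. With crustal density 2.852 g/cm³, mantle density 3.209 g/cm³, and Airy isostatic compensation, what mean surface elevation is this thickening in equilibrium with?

2.45 km

Excess crust Δ = 53.32 km − 31.29 km = 22.03 km, split between elevation h and root r with h + r = Δ.
Airy balance ρ_c h = (ρ_m − ρ_c) r gives r = h ρ_c/(ρ_m − ρ_c), so h (1 + ρ_c/(ρ_m − ρ_c)) = Δ, i.e. h = Δ (ρ_m − ρ_c)/ρ_m.
h = 22.03 km × 0.357/3.209 = 2.45 km.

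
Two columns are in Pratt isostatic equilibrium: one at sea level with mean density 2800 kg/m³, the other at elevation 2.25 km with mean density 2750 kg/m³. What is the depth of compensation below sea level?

124 km

ρ_ref D = ρ (D + h) → D (ρ_ref − ρ) = ρ h.
D = ρ h/(ρ_ref − ρ) = 2750 × 2.25 km/(2800 − 2750) = 124 km.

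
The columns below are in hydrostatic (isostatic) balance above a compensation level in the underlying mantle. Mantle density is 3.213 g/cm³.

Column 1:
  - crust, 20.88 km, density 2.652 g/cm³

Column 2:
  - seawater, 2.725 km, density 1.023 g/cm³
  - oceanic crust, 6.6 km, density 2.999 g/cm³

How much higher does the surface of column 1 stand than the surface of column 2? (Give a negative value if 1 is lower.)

1.35 km

For any compensation level in the mantle, the mantle terms cancel and isostasy reduces to e = (Σt_1 − Σt_2) − (Σ(ρt)_1 − Σ(ρt)_2) / ρ_m.
Σt_1 = 20.88 km; Σt_2 = 9.325 km; Σ(ρt)_1 = 55.37376; Σ(ρt)_2 = 22.581075 (in km·g/cm³).
e = (20.88 − 9.325) − (55.37376 − 22.581075) / 3.213 = 1.35 km.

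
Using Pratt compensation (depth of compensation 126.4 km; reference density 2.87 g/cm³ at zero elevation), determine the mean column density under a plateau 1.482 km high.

2.84 g/cm³

Pratt balance: ρ_ref D = ρ (D + h).
ρ = ρ_ref D/(D + h) = 2.87 × 126.4 km/(126.4 km + 1.482 km) = 2.84 g/cm³.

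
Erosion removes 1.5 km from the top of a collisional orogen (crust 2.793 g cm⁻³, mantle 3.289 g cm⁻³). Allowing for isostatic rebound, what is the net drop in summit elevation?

Rebound u = e ρ_c/ρ_m = 1.5 km × 2.793/3.289 = 1.274 km.
Net surface drop = e − u = 1.5 km − 1.274 km = e (ρ_m − ρ_c)/ρ_m = 0.226 km.

0.226 km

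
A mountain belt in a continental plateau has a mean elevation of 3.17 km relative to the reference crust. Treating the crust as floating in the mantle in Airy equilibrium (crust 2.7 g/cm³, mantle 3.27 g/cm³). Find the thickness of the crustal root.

Balancing pressure at the compensation depth: the weight of the topography is balanced by the buoyancy of the root, ρ_c h = (ρ_m − ρ_c) r.
r = h · ρ_c / (ρ_m − ρ_c) = 3.17 km × 2.7 / (3.27 − 2.7) = 15 km.

15 km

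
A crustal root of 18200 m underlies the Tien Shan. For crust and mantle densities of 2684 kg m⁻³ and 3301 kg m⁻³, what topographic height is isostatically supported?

4180 m

By Archimedes' principle applied to the lithosphere: ρ_c h = (ρ_m − ρ_c) r.
h = r (ρ_m − ρ_c) / ρ_c = 18200 m × (3301 − 2684) / 2684 = 4180 m.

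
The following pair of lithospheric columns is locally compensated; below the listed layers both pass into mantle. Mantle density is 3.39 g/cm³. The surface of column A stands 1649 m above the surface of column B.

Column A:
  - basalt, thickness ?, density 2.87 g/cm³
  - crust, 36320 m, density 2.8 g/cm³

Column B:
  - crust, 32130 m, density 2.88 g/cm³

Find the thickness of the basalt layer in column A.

Take the compensation level at the base of the deeper column (depth z_c below the surface of column A) and equate Σ ρ_i t_i down to z_c; mantle fills any gap and the z_c terms cancel.
Column A: x×2.87 + 36320×2.8 + (z_c − 36320 − x)×3.39
Column B: 1649×0 + 32130×2.88 + (z_c − 1649 − 32130)×3.39
The z_c×3.39 term appears on both sides and cancels. Collect the known terms of each column as K = Σ(ρt)_known − 3.39 × (depth of known layers): K_A = 101696 − 3.39×36320 = −21428.8; K_B = 92534.4 − 3.39×(1649 + 32130) = −21976.41.
Balance: K_A − x×(3.39 − 2.87) = K_B, so x = (K_A − K_B)/(3.39 − 2.87) = 547.61/0.52 = 1050 m.

1050 m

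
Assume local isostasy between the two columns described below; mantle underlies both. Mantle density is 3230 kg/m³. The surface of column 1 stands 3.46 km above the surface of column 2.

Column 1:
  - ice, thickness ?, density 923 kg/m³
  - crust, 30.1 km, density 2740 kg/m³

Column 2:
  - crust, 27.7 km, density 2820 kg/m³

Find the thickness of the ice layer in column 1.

3.37 km

Take the compensation level at the base of the deeper column (depth z_c below the surface of column 1) and equate Σ ρ_i t_i down to z_c; mantle fills any gap and the z_c terms cancel.
Column 1: x×923 + 30.1×2740 + (z_c − 30.1 − x)×3230
Column 2: 3.46×0 + 27.7×2820 + (z_c − 3.46 − 27.7)×3230
The z_c×3230 term appears on both sides and cancels. Collect the known terms of each column as K = Σ(ρt)_known − 3230 × (depth of known layers): K_1 = 82474 − 3230×30.1 = −14749; K_2 = 78114 − 3230×(3.46 + 27.7) = −22532.8.
Balance: K_1 − x×(3230 − 923) = K_2, so x = (K_1 − K_2)/(3230 − 923) = 7783.8/2307 = 3.37 km.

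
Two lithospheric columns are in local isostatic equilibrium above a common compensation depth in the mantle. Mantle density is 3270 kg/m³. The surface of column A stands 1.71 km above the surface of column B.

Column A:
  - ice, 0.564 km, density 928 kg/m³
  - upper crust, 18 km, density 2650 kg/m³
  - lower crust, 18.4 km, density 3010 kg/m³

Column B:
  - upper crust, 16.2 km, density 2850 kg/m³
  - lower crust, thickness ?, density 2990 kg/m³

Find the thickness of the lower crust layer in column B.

Take the compensation level at the base of the deeper column (depth z_c below the surface of column A) and equate Σ ρ_i t_i down to z_c; mantle fills any gap and the z_c terms cancel.
Column A: 0.564×928 + 18×2650 + 18.4×3010 + (z_c − 36.964)×3270
Column B: 1.71×0 + 16.2×2850 + x×2990 + (z_c − 1.71 − 16.2 − x)×3270
The z_c×3270 term appears on both sides and cancels. Collect the known terms of each column as K = Σ(ρt)_known − 3270 × (depth of known layers): K_A = 103607.392 − 3270×36.964 = −17264.888; K_B = 46170 − 3270×(1.71 + 16.2) = −12395.7.
Balance: K_A = K_B − x×(3270 − 2990), so x = (K_B − K_A)/(3270 − 2990) = 4869.19/280 = 17.4 km.

17.4 km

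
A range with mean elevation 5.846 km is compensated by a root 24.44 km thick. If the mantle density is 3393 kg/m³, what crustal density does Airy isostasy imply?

ρ_c h = (ρ_m − ρ_c) r → ρ_c (h + r) = ρ_m r → ρ_c = ρ_m r / (h + r).
ρ_c = 3393 × 24.44 km / (5.846 km + 24.44 km) = 2740 kg/m³.

2740 kg/m³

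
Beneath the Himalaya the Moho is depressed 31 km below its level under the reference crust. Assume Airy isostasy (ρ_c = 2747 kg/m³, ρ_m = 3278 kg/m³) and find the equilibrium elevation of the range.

Balancing pressure at the compensation depth: ρ_c h = (ρ_m − ρ_c) r.
h = r (ρ_m − ρ_c) / ρ_c = 31 km × (3278 − 2747) / 2747 = 5.99 km.

5.99 km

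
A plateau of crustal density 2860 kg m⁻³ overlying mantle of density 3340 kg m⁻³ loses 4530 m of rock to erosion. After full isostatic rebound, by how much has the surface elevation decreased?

Rebound u = e ρ_c/ρ_m = 4530 m × 2860/3340 = 3879 m.
Net surface drop = e − u = 4530 m − 3879 m = e (ρ_m − ρ_c)/ρ_m = 651 m.

651 m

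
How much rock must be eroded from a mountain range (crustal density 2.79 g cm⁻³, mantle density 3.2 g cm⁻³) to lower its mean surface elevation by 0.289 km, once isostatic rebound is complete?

2.26 km

Net drop Δ = e − u = e − e ρ_c/ρ_m = e (ρ_m − ρ_c)/ρ_m.
e = Δ ρ_m/(ρ_m − ρ_c) = 0.289 km × 3.2/0.41 = 2.26 km.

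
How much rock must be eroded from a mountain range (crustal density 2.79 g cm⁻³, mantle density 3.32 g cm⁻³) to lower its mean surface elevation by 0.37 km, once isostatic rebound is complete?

2.32 km

Net drop Δ = e − u = e − e ρ_c/ρ_m = e (ρ_m − ρ_c)/ρ_m.
e = Δ ρ_m/(ρ_m − ρ_c) = 0.37 km × 3.32/0.53 = 2.32 km.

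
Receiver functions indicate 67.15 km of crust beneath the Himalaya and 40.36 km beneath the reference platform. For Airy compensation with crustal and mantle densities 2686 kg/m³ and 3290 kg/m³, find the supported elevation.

4.92 km

Excess crust Δ = 67.15 km − 40.36 km = 26.79 km, split between elevation h and root r with h + r = Δ.
Airy balance ρ_c h = (ρ_m − ρ_c) r gives r = h ρ_c/(ρ_m − ρ_c), so h (1 + ρ_c/(ρ_m − ρ_c)) = Δ, i.e. h = Δ (ρ_m − ρ_c)/ρ_m.
h = 26.79 km × 604/3290 = 4.92 km.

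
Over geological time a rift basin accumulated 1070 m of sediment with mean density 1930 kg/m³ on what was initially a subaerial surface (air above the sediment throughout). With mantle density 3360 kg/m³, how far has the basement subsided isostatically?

Subaerial load: s = t ρ_sed / ρ_m = 1070 m × 1930/3360 = 615 m.

615 m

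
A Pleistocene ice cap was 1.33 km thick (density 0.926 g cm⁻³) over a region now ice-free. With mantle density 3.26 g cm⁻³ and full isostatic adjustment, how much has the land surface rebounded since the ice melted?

0.378 km

Removing the load lets mantle flow back in; uplift u satisfies ρ_ice t = ρ_m u.
u = t ρ_ice/ρ_m = 1.33 km × 0.926/3.26 = 0.378 km.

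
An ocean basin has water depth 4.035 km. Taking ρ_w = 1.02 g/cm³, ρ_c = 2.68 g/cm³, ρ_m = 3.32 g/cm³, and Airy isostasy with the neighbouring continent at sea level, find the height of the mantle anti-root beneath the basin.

10.5 km

Balancing pressure at the compensation depth: replacing crust with seawater at the top is compensated by replacing crust with mantle at the base: d (ρ_c − ρ_w) = a (ρ_m − ρ_c).
a = d (ρ_c − ρ_w)/(ρ_m − ρ_c) = 4.035 km × 1.66/0.64 = 10.5 km.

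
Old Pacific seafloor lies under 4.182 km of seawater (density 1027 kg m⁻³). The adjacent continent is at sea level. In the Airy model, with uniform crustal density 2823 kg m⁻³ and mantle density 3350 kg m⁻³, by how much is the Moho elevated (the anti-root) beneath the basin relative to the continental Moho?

Isostatic balance requires: replacing crust with seawater at the top is compensated by replacing crust with mantle at the base: d (ρ_c − ρ_w) = a (ρ_m − ρ_c).
a = d (ρ_c − ρ_w)/(ρ_m − ρ_c) = 4.182 km × 1796/527 = 14.3 km.

14.3 km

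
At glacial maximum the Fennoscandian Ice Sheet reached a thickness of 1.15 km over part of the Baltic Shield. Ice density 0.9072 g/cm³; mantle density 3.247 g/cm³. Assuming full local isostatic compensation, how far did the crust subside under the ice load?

0.321 km

For local isostatic compensation: the ice load ρ_ice t is balanced by mantle displaced below, ρ_m s.
s = t ρ_ice / ρ_m = 1.15 km × 0.9072/3.247 = 0.321 km.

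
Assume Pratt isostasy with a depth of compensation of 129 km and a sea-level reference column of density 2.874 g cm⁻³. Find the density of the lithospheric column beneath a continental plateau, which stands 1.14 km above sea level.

2.85 g cm⁻³

Pratt balance: ρ_ref D = ρ (D + h).
ρ = ρ_ref D/(D + h) = 2.874 × 129 km/(129 km + 1.14 km) = 2.85 g cm⁻³.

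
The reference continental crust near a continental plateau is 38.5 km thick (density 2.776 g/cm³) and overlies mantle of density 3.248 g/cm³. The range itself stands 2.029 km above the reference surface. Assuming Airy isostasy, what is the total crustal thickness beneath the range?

Root depth r = h ρ_c / (ρ_m − ρ_c) = 2.029 km × 2.776 / 0.472 = 11.93 km.
Total thickness = T + h + r = 38.5 km + 2.029 km + 11.93 km = 52.5 km.

52.5 km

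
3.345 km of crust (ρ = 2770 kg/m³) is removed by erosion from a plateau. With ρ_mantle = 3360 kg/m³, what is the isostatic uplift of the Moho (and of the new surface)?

Unloading: uplift u = e ρ_c/ρ_m = 3.345 km × 2770/3360 = 2.76 km.

2.76 km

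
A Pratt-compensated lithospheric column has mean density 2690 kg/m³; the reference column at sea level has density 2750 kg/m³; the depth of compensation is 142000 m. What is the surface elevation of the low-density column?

ρ_ref D = ρ (D + h) → h = D (ρ_ref − ρ)/ρ.
h = 142000 m × (2750 − 2690)/2690 = 3170 m.

3170 m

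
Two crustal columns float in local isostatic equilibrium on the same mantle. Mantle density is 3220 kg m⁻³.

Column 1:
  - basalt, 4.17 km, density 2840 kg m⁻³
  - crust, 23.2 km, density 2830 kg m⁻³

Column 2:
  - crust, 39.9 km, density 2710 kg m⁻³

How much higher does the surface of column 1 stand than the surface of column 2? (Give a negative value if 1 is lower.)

−3.02 km

For any compensation level in the mantle, the mantle terms cancel and isostasy reduces to e = (Σt_1 − Σt_2) − (Σ(ρt)_1 − Σ(ρt)_2) / ρ_m.
Σt_1 = 27.37 km; Σt_2 = 39.9 km; Σ(ρt)_1 = 77498.8; Σ(ρt)_2 = 108129 (in km·kg m⁻³).
e = (27.37 − 39.9) − (77498.8 − 108129) / 3220 = −3.02 km.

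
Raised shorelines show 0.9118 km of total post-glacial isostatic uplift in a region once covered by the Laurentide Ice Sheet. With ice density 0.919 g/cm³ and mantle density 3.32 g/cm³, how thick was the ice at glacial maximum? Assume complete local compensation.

3.29 km

u = t ρ_ice/ρ_m → t = u ρ_m/ρ_ice = 0.9118 km × 3.32/0.919 = 3.29 km.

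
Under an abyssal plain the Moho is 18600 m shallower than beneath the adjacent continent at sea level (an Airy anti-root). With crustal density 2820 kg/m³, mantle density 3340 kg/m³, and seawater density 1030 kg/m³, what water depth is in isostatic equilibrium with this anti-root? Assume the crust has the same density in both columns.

5400 m

Replacing a thickness d of crust by seawater at the top must be balanced by replacing crust with mantle at the base: d (ρ_c − ρ_w) = a (ρ_m − ρ_c).
d = a (ρ_m − ρ_c)/(ρ_c − ρ_w) = 18600 m × 520/1790 = 5400 m.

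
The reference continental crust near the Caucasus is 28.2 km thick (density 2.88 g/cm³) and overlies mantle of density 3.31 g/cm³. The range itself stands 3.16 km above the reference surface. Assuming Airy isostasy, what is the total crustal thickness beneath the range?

52.5 km

Root depth r = h ρ_c / (ρ_m − ρ_c) = 3.16 km × 2.88 / 0.43 = 21.16 km.
Total thickness = T + h + r = 28.2 km + 3.16 km + 21.16 km = 52.5 km.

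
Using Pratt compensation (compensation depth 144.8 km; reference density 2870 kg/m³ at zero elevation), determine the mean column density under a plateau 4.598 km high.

2780 kg/m³

Pratt balance: ρ_ref D = ρ (D + h).
ρ = ρ_ref D/(D + h) = 2870 × 144.8 km/(144.8 km + 4.598 km) = 2780 kg/m³.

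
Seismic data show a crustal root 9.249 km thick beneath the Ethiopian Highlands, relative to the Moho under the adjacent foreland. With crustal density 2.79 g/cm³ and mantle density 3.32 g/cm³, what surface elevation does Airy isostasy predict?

1.76 km

In Airy isostatic equilibrium: ρ_c h = (ρ_m − ρ_c) r.
h = r (ρ_m − ρ_c) / ρ_c = 9.249 km × (3.32 − 2.79) / 2.79 = 1.76 km.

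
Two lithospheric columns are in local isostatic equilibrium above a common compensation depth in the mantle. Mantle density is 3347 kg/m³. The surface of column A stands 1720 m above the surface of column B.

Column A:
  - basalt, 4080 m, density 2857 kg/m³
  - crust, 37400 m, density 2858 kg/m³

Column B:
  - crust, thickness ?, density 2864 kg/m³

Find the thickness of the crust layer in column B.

30100 m

Take the compensation level at the base of the deeper column (depth z_c below the surface of column A) and equate Σ ρ_i t_i down to z_c; mantle fills any gap and the z_c terms cancel.
Column A: 4080×2857 + 37400×2858 + (z_c − 41480)×3347
Column B: 1720×0 + x×2864 + (z_c − 1720 − 0 − x)×3347
The z_c×3347 term appears on both sides and cancels. Collect the known terms of each column as K = Σ(ρt)_known − 3347 × (depth of known layers): K_A = 118545760 − 3347×41480 = −20287800; K_B = 0 − 3347×(1720 + 0) = −5756840.
Balance: K_A = K_B − x×(3347 − 2864), so x = (K_B − K_A)/(3347 − 2864) = 14531000/483 = 30100 m.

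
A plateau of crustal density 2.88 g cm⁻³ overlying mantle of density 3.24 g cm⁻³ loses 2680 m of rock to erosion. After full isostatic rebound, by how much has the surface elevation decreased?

298 m

Rebound u = e ρ_c/ρ_m = 2680 m × 2.88/3.24 = 2382 m.
Net surface drop = e − u = 2680 m − 2382 m = e (ρ_m − ρ_c)/ρ_m = 298 m.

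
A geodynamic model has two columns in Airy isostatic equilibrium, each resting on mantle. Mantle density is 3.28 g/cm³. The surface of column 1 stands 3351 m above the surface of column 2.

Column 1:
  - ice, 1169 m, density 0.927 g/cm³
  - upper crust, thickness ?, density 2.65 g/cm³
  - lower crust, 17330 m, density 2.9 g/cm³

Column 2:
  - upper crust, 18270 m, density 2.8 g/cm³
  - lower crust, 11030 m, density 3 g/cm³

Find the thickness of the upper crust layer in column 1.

Take the compensation level at the base of the deeper column (depth z_c below the surface of column 1) and equate Σ ρ_i t_i down to z_c; mantle fills any gap and the z_c terms cancel.
Column 1: 1169×0.927 + x×2.65 + 17330×2.9 + (z_c − 18499 − x)×3.28
Column 2: 3351×0 + 18270×2.8 + 11030×3 + (z_c − 3351 − 29300)×3.28
The z_c×3.28 term appears on both sides and cancels. Collect the known terms of each column as K = Σ(ρt)_known − 3.28 × (depth of known layers): K_1 = 51340.663 − 3.28×18499 = −9336.057; K_2 = 84246 − 3.28×(3351 + 29300) = −22849.28.
Balance: K_1 − x×(3.28 − 2.65) = K_2, so x = (K_1 − K_2)/(3.28 − 2.65) = 13513.2/0.63 = 21400 m.

21400 m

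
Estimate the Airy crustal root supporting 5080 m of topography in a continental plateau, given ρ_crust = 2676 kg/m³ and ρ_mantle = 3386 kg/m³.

19100 m

Isostatic balance requires: the weight of the topography is balanced by the buoyancy of the root, ρ_c h = (ρ_m − ρ_c) r.
r = h · ρ_c / (ρ_m − ρ_c) = 5080 m × 2676 / (3386 − 2676) = 19100 m.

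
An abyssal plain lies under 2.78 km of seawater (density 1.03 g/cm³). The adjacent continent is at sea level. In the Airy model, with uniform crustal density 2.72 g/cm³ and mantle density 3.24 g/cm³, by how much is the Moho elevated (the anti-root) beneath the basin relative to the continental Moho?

9.04 km

In Airy isostatic equilibrium: replacing crust with seawater at the top is compensated by replacing crust with mantle at the base: d (ρ_c − ρ_w) = a (ρ_m − ρ_c).
a = d (ρ_c − ρ_w)/(ρ_m − ρ_c) = 2.78 km × 1.69/0.52 = 9.04 km.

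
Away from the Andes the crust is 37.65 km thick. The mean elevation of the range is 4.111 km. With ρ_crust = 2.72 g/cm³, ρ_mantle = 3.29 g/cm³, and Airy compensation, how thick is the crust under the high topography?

Root depth r = h ρ_c / (ρ_m − ρ_c) = 4.111 km × 2.72 / 0.57 = 19.62 km.
Total thickness = T + h + r = 37.65 km + 4.111 km + 19.62 km = 61.4 km.

61.4 km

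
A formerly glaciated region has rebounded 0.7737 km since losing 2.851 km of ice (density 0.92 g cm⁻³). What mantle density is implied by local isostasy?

ρ_m = ρ_ice t / u = 0.92 × 2.851 km/0.7737 km = 3.39 g cm⁻³.

3.39 g cm⁻³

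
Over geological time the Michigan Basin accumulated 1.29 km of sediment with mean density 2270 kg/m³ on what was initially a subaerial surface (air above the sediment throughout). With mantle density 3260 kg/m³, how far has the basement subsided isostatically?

Subaerial load: s = t ρ_sed / ρ_m = 1.29 km × 2270/3260 = 0.898 km.

0.898 km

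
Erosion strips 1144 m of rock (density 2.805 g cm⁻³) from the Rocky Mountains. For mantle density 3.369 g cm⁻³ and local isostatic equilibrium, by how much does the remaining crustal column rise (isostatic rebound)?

Unloading: uplift u = e ρ_c/ρ_m = 1144 m × 2.805/3.369 = 952 m.

952 m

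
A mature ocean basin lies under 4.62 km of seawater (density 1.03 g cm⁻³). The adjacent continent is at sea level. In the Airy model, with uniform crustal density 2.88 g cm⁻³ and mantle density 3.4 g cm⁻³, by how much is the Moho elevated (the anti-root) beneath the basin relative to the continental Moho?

Equating mass per unit area of the two columns: replacing crust with seawater at the top is compensated by replacing crust with mantle at the base: d (ρ_c − ρ_w) = a (ρ_m − ρ_c).
a = d (ρ_c − ρ_w)/(ρ_m − ρ_c) = 4.62 km × 1.85/0.52 = 16.4 km.

16.4 km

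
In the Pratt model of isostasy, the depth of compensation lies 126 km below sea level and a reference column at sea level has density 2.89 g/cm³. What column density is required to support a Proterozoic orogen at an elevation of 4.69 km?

2.79 g/cm³

Pratt balance: ρ_ref D = ρ (D + h).
ρ = ρ_ref D/(D + h) = 2.89 × 126 km/(126 km + 4.69 km) = 2.79 g/cm³.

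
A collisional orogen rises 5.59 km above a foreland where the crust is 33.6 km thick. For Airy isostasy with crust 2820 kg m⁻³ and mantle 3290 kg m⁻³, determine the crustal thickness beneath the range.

Root depth r = h ρ_c / (ρ_m − ρ_c) = 5.59 km × 2820 / 470 = 33.54 km.
Total thickness = T + h + r = 33.6 km + 5.59 km + 33.54 km = 72.7 km.

72.7 km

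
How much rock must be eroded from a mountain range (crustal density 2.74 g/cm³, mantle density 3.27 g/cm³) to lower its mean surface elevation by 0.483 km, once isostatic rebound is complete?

Net drop Δ = e − u = e − e ρ_c/ρ_m = e (ρ_m − ρ_c)/ρ_m.
e = Δ ρ_m/(ρ_m − ρ_c) = 0.483 km × 3.27/0.53 = 2.98 km.

2.98 km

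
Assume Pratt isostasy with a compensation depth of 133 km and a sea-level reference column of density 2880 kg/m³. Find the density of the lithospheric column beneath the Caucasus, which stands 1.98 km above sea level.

Pratt balance: ρ_ref D = ρ (D + h).
ρ = ρ_ref D/(D + h) = 2880 × 133 km/(133 km + 1.98 km) = 2840 kg/m³.

2840 kg/m³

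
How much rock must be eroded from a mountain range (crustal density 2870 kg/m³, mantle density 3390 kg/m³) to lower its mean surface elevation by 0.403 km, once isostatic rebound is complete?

2.63 km

Net drop Δ = e − u = e − e ρ_c/ρ_m = e (ρ_m − ρ_c)/ρ_m.
e = Δ ρ_m/(ρ_m − ρ_c) = 0.403 km × 3390/520 = 2.63 km.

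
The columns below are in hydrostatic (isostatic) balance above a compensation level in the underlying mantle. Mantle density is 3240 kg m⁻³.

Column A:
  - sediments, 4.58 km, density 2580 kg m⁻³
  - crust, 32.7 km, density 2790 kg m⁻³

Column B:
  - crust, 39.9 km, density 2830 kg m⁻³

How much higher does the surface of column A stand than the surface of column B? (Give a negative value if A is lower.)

0.426 km

For any compensation level in the mantle, the mantle terms cancel and isostasy reduces to e = (Σt_A − Σt_B) − (Σ(ρt)_A − Σ(ρt)_B) / ρ_m.
Σt_A = 37.28 km; Σt_B = 39.9 km; Σ(ρt)_A = 103049.4; Σ(ρt)_B = 112917 (in km·kg m⁻³).
e = (37.28 − 39.9) − (103049.4 − 112917) / 3240 = 0.426 km.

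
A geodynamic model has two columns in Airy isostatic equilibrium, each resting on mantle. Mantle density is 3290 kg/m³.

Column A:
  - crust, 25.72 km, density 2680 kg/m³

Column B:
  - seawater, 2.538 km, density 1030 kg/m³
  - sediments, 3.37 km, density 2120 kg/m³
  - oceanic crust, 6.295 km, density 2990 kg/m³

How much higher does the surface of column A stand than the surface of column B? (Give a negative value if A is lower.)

1.25 km

For any compensation level in the mantle, the mantle terms cancel and isostasy reduces to e = (Σt_A − Σt_B) − (Σ(ρt)_A − Σ(ρt)_B) / ρ_m.
Σt_A = 25.72 km; Σt_B = 12.203 km; Σ(ρt)_A = 68929.6; Σ(ρt)_B = 28580.59 (in km·kg/m³).
e = (25.72 − 12.203) − (68929.6 − 28580.59) / 3290 = 1.25 km.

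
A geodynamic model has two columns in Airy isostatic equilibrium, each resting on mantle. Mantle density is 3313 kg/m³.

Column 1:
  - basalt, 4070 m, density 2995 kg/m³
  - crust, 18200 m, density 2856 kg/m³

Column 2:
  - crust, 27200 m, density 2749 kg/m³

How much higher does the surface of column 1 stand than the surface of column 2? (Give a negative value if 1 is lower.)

−1730 m

For any compensation level in the mantle, the mantle terms cancel and isostasy reduces to e = (Σt_1 − Σt_2) − (Σ(ρt)_1 − Σ(ρt)_2) / ρ_m.
Σt_1 = 22270 m; Σt_2 = 27200 m; Σ(ρt)_1 = 64168850; Σ(ρt)_2 = 74772800 (in m·kg/m³).
e = (22270 − 27200) − (64168850 − 74772800) / 3313 = −1730 m.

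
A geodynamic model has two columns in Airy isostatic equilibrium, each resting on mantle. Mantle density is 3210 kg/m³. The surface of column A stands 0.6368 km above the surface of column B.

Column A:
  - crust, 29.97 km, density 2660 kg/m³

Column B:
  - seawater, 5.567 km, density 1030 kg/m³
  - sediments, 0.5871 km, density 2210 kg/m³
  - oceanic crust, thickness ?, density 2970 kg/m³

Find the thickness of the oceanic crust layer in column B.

7.15 km

Take the compensation level at the base of the deeper column (depth z_c below the surface of column A) and equate Σ ρ_i t_i down to z_c; mantle fills any gap and the z_c terms cancel.
Column A: 29.97×2660 + (z_c − 29.97)×3210
Column B: 0.6368×0 + 5.567×1030 + 0.5871×2210 + x×2970 + (z_c − 0.6368 − 6.1541 − x)×3210
The z_c×3210 term appears on both sides and cancels. Collect the known terms of each column as K = Σ(ρt)_known − 3210 × (depth of known layers): K_A = 79720.2 − 3210×29.97 = −16483.5; K_B = 7031.501 − 3210×(0.6368 + 6.1541) = −14767.288.
Balance: K_A = K_B − x×(3210 − 2970), so x = (K_B − K_A)/(3210 − 2970) = 1716.21/240 = 7.15 km.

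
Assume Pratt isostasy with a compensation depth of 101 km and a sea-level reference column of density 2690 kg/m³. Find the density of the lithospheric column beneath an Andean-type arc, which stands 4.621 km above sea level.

2570 kg/m³

Pratt balance: ρ_ref D = ρ (D + h).
ρ = ρ_ref D/(D + h) = 2690 × 101 km/(101 km + 4.621 km) = 2570 kg/m³.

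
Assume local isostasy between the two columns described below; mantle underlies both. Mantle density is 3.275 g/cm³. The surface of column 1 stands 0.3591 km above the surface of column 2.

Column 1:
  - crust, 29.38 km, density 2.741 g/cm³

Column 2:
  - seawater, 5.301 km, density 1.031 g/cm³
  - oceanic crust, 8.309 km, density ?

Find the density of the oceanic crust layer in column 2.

Take the compensation level at the base of the deeper column (depth z_c below the surface of column 1) and equate Σ ρ_i t_i down to z_c; mantle fills any gap and the z_c terms cancel.
Column 1: 29.38×2.741 + (z_c − 29.38)×3.275
Column 2: 0.3591×0 + 5.301×1.031 + 8.309×ρ + (z_c − 0.3591 − 13.61)×3.275
The z_c×3.275 term appears on both sides and cancels. Collect the known terms of each column as K = Σ(ρt)_known − 3.275 × (depth of known layers): K_1 = 80.53058 − 3.275×29.38 = −15.68892; K_2 = 5.465331 − 3.275×(0.3591 + 13.61) = −40.2834715.
Balance: K_1 = K_2 + 8.309×ρ, so ρ = (K_1 − K_2)/8.309 = 24.5946/8.309 = 2.96 g/cm³.

2.96 g/cm³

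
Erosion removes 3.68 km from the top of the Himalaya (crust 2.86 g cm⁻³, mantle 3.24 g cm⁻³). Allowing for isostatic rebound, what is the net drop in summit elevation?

Rebound u = e ρ_c/ρ_m = 3.68 km × 2.86/3.24 = 3.248 km.
Net surface drop = e − u = 3.68 km − 3.248 km = e (ρ_m − ρ_c)/ρ_m = 0.432 km.

0.432 km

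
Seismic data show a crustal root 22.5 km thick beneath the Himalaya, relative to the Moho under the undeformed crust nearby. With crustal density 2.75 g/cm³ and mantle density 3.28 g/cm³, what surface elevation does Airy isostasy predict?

4.34 km

Balancing pressure at the compensation depth: ρ_c h = (ρ_m − ρ_c) r.
h = r (ρ_m − ρ_c) / ρ_c = 22.5 km × (3.28 − 2.75) / 2.75 = 4.34 km.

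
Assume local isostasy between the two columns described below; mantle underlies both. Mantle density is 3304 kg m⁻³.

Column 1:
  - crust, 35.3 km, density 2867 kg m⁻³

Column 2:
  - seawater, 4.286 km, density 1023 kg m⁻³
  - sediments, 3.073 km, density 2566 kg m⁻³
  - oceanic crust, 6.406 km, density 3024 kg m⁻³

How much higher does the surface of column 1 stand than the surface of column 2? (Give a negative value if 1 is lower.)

0.481 km

For any compensation level in the mantle, the mantle terms cancel and isostasy reduces to e = (Σt_1 − Σt_2) − (Σ(ρt)_1 − Σ(ρt)_2) / ρ_m.
Σt_1 = 35.3 km; Σt_2 = 13.765 km; Σ(ρt)_1 = 101205.1; Σ(ρt)_2 = 31641.64 (in km·kg m⁻³).
e = (35.3 − 13.765) − (101205.1 − 31641.64) / 3304 = 0.481 km.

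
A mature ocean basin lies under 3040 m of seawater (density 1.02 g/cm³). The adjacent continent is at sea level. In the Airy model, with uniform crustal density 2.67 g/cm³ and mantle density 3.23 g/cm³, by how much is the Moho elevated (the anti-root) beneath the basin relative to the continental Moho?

Isostatic balance requires: replacing crust with seawater at the top is compensated by replacing crust with mantle at the base: d (ρ_c − ρ_w) = a (ρ_m − ρ_c).
a = d (ρ_c − ρ_w)/(ρ_m − ρ_c) = 3040 m × 1.65/0.56 = 8960 m.

8960 m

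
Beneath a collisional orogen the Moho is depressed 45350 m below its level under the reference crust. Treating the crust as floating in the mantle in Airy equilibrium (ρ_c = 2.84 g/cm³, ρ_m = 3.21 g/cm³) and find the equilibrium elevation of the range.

5910 m

Isostatic balance requires: ρ_c h = (ρ_m − ρ_c) r.
h = r (ρ_m − ρ_c) / ρ_c = 45350 m × (3.21 − 2.84) / 2.84 = 5910 m.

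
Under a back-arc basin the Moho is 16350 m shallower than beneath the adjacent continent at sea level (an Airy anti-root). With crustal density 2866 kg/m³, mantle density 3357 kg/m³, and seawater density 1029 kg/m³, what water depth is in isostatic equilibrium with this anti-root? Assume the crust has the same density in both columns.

Replacing a thickness d of crust by seawater at the top must be balanced by replacing crust with mantle at the base: d (ρ_c − ρ_w) = a (ρ_m − ρ_c).
d = a (ρ_m − ρ_c)/(ρ_c − ρ_w) = 16350 m × 491/1837 = 4370 m.

4370 m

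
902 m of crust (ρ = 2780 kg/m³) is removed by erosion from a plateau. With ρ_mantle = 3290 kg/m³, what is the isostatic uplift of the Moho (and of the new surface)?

Unloading: uplift u = e ρ_c/ρ_m = 902 m × 2780/3290 = 762 m.

762 m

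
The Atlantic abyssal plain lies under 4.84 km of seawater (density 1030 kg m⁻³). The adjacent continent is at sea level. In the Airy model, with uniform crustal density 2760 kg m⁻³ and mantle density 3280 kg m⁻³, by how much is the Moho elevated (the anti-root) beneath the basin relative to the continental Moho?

Equating mass per unit area of the two columns: replacing crust with seawater at the top is compensated by replacing crust with mantle at the base: d (ρ_c − ρ_w) = a (ρ_m − ρ_c).
a = d (ρ_c − ρ_w)/(ρ_m − ρ_c) = 4.84 km × 1730/520 = 16.1 km.

16.1 km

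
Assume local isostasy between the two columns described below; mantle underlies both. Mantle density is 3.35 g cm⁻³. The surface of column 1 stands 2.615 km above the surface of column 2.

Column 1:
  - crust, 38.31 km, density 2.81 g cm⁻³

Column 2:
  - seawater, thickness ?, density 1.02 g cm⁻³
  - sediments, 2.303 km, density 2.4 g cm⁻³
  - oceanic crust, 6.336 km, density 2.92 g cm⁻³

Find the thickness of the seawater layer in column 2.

Take the compensation level at the base of the deeper column (depth z_c below the surface of column 1) and equate Σ ρ_i t_i down to z_c; mantle fills any gap and the z_c terms cancel.
Column 1: 38.31×2.81 + (z_c − 38.31)×3.35
Column 2: 2.615×0 + x×1.02 + 2.303×2.4 + 6.336×2.92 + (z_c − 2.615 − 8.639 − x)×3.35
The z_c×3.35 term appears on both sides and cancels. Collect the known terms of each column as K = Σ(ρt)_known − 3.35 × (depth of known layers): K_1 = 107.6511 − 3.35×38.31 = −20.6874; K_2 = 24.02832 − 3.35×(2.615 + 8.639) = −13.67258.
Balance: K_1 = K_2 − x×(3.35 − 1.02), so x = (K_2 − K_1)/(3.35 − 1.02) = 7.01482/2.33 = 3.01 km.

3.01 km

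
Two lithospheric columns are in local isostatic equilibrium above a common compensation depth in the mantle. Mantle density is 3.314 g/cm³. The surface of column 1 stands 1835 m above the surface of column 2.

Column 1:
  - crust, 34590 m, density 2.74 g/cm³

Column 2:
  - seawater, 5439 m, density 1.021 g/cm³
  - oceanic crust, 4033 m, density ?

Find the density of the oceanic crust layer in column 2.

2.99 g/cm³

Take the compensation level at the base of the deeper column (depth z_c below the surface of column 1) and equate Σ ρ_i t_i down to z_c; mantle fills any gap and the z_c terms cancel.
Column 1: 34590×2.74 + (z_c − 34590)×3.314
Column 2: 1835×0 + 5439×1.021 + 4033×ρ + (z_c − 1835 − 9472)×3.314
The z_c×3.314 term appears on both sides and cancels. Collect the known terms of each column as K = Σ(ρt)_known − 3.314 × (depth of known layers): K_1 = 94776.6 − 3.314×34590 = −19854.66; K_2 = 5553.219 − 3.314×(1835 + 9472) = −31918.179.
Balance: K_1 = K_2 + 4033×ρ, so ρ = (K_1 − K_2)/4033 = 12063.5/4033 = 2.99 g/cm³.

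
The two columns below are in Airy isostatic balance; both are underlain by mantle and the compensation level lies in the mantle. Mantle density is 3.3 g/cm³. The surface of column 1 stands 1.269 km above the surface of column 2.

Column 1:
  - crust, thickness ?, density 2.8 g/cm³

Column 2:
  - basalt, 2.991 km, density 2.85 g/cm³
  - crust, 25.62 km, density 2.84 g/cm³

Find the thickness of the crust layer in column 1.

34.6 km

Take the compensation level at the base of the deeper column (depth z_c below the surface of column 1) and equate Σ ρ_i t_i down to z_c; mantle fills any gap and the z_c terms cancel.
Column 1: x×2.8 + (z_c − 0 − x)×3.3
Column 2: 1.269×0 + 2.991×2.85 + 25.62×2.84 + (z_c − 1.269 − 28.611)×3.3
The z_c×3.3 term appears on both sides and cancels. Collect the known terms of each column as K = Σ(ρt)_known − 3.3 × (depth of known layers): K_1 = 0 − 3.3×0 = 0; K_2 = 81.28515 − 3.3×(1.269 + 28.611) = −17.31885.
Balance: K_1 − x×(3.3 − 2.8) = K_2, so x = (K_1 − K_2)/(3.3 − 2.8) = 17.3188/0.5 = 34.6 km.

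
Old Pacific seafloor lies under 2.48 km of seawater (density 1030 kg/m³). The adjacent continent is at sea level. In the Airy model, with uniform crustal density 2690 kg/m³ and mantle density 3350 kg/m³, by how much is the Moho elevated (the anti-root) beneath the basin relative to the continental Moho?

By Archimedes' principle applied to the lithosphere: replacing crust with seawater at the top is compensated by replacing crust with mantle at the base: d (ρ_c − ρ_w) = a (ρ_m − ρ_c).
a = d (ρ_c − ρ_w)/(ρ_m − ρ_c) = 2.48 km × 1660/660 = 6.24 km.

6.24 km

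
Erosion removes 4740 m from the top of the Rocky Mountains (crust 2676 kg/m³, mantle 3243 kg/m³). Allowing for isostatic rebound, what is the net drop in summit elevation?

829 m

Rebound u = e ρ_c/ρ_m = 4740 m × 2676/3243 = 3911 m.
Net surface drop = e − u = 4740 m − 3911 m = e (ρ_m − ρ_c)/ρ_m = 829 m.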